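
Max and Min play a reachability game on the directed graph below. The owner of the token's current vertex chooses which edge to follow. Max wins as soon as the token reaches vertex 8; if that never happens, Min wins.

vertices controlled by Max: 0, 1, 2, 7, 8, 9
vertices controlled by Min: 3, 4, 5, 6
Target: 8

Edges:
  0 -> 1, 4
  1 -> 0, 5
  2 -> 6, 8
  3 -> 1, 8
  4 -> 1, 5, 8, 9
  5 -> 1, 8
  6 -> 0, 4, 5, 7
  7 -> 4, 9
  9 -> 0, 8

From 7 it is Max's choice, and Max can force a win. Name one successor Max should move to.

A0 = {8}
A1: add {2, 9} — 2 (Max) has 2→8; 9 (Max) has 9→8.
A2: add {7} — 7 (Max) has 7→9.
A3 = A2; e.g. 0 (Max) has no edge into A2. Fixed point.
From 7, successor 9 is in the attractor (rank 1); the other successor 4 is not.

9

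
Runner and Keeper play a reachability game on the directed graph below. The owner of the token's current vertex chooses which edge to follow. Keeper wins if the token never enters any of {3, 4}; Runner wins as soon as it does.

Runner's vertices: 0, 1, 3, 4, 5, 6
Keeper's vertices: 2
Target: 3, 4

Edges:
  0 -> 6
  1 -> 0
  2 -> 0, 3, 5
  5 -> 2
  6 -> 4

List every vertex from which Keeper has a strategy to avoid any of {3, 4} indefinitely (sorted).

2, 5

A0 = {3, 4}
A1: add {6} — 6 (Runner) has 6→4.
A2: add {0} — 0 (Runner) has 0→6.
A3: add {1} — 1 (Runner) has 1→0.
A4 = A3; e.g. 2 (Keeper) can still go to 5. Fixed point.
Runner's attractor = {0, 1, 3, 4, 6}; Keeper avoids the target exactly from the complement.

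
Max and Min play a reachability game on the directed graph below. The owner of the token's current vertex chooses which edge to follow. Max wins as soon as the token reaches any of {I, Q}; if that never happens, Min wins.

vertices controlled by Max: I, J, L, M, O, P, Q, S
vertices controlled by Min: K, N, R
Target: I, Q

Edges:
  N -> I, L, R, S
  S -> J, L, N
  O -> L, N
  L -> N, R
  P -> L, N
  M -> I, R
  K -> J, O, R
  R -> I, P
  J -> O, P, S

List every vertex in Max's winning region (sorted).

A0 = {I, Q}
A1: add {M} — M (Max) has M→I.
A2 = A1; e.g. J (Max) has no edge into A1. Fixed point.
Max's winning region = {I, M, Q}.

I, M, Q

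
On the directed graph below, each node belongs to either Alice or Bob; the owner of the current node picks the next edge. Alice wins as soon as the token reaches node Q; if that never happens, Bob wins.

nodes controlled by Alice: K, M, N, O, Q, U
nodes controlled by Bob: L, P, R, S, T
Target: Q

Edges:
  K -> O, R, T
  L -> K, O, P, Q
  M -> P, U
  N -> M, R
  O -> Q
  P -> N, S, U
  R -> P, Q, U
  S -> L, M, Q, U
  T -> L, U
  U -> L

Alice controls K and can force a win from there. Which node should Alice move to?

A0 = {Q}
A1: add {O} — O (Alice) has O→Q.
A2: add {K} — K (Alice) has K→O.
A3 = A2; e.g. L (Bob) can still go to P. Fixed point.
From K, successor O is in the attractor (rank 1); the other successors R, T are not.

O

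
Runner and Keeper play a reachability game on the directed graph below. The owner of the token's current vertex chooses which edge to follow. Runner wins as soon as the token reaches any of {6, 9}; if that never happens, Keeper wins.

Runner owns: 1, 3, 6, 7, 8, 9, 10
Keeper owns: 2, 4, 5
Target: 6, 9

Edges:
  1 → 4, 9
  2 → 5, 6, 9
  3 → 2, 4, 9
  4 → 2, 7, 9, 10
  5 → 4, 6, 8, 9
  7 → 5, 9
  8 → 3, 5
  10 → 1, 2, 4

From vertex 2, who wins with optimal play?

Keeper

A0 = {6, 9}
A1: add {1, 3, 7} — 1 (Runner) has 1→9; 3 (Runner) has 3→9; 7 (Runner) has 7→9.
A2: add {8, 10} — 8 (Runner) has 8→3; 10 (Runner) has 10→1.
A3 = A2; e.g. 2 (Keeper) can still go to 5. Fixed point.
2 never enters the attractor, so Keeper can avoid the target forever.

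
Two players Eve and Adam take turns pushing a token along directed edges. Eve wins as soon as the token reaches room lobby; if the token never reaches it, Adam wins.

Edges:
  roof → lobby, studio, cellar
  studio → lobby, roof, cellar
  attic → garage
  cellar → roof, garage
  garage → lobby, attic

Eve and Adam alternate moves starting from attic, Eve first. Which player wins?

Adam

Track states (vertex, player-to-move).
A0 = {(lobby,Eve), (lobby,Adam)}
A1: add {(roof,Eve), (studio,Eve), (garage,Eve)}.
A2: add {(attic,Adam), (cellar,Adam)}.
A3 = A2; e.g. (roof,Adam) stays out. (attic,Eve) never enters ⇒ Adam avoids the target.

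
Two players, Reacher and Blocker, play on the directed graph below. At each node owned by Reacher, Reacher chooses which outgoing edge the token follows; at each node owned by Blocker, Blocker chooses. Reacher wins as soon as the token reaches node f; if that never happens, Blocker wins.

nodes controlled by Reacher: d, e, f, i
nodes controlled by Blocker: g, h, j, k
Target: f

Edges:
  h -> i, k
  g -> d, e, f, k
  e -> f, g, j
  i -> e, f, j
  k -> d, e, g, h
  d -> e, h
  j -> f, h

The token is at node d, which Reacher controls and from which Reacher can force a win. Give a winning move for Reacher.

e

A0 = {f}
A1: add {e, i} — e (Reacher) has e→f; i (Reacher) has i→f.
A2: add {d} — d (Reacher) has d→e.
A3 = A2; e.g. g (Blocker) can still go to k. Fixed point.
From d, successor e is in the attractor (rank 1); the other successor h is not.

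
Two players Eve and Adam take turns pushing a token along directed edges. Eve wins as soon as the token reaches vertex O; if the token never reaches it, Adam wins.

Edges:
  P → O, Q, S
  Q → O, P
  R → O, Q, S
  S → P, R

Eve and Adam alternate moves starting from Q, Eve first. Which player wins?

Track states (vertex, player-to-move).
A0 = {(O,Eve), (O,Adam)}
A1: add {(P,Eve), (Q,Eve), (R,Eve)}.
(Q,Eve) ∈ A1 ⇒ Eve forces the target.

Eve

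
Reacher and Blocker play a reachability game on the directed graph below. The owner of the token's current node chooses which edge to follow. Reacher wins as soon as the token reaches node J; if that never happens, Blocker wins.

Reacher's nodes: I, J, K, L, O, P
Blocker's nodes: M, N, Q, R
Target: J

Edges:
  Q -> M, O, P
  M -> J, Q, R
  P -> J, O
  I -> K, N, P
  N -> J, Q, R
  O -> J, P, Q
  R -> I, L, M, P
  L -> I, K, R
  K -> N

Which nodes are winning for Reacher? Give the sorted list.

I, J, L, O, P

A0 = {J}
A1: add {O, P} — O (Reacher) has O→J; P (Reacher) has P→J.
A2: add {I} — I (Reacher) has I→P.
A3: add {L} — L (Reacher) has L→I.
A4 = A3; e.g. K (Reacher) has no edge into A3. Fixed point.
Reacher's winning region = {I, J, L, O, P}.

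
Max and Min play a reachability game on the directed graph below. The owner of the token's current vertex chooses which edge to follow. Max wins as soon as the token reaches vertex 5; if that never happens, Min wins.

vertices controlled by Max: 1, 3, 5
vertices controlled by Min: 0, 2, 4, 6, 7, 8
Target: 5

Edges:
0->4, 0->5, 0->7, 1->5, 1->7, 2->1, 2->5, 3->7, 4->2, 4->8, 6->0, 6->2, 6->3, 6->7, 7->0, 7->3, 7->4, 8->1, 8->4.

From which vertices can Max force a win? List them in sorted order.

1, 2, 5

A0 = {5}
A1: add {1} — 1 (Max) has 1→5.
A2: add {2} — 2 (Min): all of {1, 5} already in.
A3 = A2; e.g. 0 (Min) can still go to 4. Fixed point.
Max's winning region = {1, 2, 5}.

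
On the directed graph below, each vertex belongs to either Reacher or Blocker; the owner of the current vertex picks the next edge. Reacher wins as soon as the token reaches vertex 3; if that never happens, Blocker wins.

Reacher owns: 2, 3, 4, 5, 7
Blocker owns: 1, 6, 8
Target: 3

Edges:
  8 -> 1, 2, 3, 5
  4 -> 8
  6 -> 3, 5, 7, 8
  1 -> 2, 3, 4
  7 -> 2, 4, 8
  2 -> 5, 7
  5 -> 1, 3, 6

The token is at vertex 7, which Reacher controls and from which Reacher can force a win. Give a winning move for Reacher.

A0 = {3}
A1: add {5} — 5 (Reacher) has 5→3.
A2: add {2} — 2 (Reacher) has 2→5.
A3: add {7} — 7 (Reacher) has 7→2.
A4 = A3; e.g. 1 (Blocker) can still go to 4. Fixed point.
From 7, successor 2 is in the attractor (rank 2); the other successors 4, 8 are not.

2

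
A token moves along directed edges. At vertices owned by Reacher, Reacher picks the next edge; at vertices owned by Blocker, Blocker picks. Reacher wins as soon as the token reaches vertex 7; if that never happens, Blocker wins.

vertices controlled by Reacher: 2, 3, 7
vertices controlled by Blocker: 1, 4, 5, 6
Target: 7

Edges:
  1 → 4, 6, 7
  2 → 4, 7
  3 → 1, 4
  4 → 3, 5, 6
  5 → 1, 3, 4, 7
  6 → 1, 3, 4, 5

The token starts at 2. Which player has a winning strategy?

A0 = {7}
A1: add {2} — 2 (Reacher) has 2→7.
A2 = A1; e.g. 1 (Blocker) can still go to 4. Fixed point.
2 ∈ A1, so Reacher can force the target.

Reacher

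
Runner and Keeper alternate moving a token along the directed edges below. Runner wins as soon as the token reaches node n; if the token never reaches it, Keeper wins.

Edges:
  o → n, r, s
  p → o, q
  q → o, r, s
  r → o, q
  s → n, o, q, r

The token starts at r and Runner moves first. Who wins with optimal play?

Track states (vertex, player-to-move).
A0 = {(n,Runner), (n,Keeper)}
A1: add {(o,Runner), (s,Runner)}.
A2 = A1; e.g. (o,Keeper) stays out. (r,Runner) never enters ⇒ Keeper avoids the target.

Keeper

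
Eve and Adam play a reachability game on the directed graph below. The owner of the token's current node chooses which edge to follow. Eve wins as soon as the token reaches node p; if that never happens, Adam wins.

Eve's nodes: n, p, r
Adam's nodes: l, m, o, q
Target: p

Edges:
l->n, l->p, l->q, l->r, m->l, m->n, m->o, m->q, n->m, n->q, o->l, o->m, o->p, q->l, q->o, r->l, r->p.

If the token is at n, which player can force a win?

A0 = {p}
A1: add {r} — r (Eve) has r→p.
A2 = A1; e.g. l (Adam) can still go to n. Fixed point.
n never enters the attractor, so Adam can avoid the target forever.

Adam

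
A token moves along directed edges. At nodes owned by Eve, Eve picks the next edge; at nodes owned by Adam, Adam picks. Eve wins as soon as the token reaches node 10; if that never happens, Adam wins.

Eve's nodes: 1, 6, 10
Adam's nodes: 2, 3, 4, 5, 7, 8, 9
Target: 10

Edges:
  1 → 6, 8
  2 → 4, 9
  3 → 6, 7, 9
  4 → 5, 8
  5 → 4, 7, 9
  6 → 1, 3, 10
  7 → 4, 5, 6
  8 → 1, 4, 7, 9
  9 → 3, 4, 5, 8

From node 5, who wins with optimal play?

A0 = {10}
A1: add {6} — 6 (Eve) has 6→10.
A2: add {1} — 1 (Eve) has 1→6.
A3 = A2; e.g. 2 (Adam) can still go to 4. Fixed point.
5 never enters the attractor, so Adam can avoid the target forever.

Adam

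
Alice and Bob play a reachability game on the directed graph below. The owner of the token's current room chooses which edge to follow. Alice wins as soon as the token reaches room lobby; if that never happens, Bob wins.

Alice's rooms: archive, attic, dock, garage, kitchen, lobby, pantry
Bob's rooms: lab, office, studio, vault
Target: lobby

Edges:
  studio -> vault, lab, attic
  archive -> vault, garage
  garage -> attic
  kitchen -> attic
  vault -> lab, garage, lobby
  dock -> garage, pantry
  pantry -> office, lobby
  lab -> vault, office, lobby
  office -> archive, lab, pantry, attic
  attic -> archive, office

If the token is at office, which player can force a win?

A0 = {lobby}
A1: add {pantry} — pantry (Alice) has pantry→lobby.
A2: add {dock} — dock (Alice) has dock→pantry.
A3 = A2; e.g. archive (Alice) has no edge into A2. Fixed point.
office never enters the attractor, so Bob can avoid the target forever.

Bob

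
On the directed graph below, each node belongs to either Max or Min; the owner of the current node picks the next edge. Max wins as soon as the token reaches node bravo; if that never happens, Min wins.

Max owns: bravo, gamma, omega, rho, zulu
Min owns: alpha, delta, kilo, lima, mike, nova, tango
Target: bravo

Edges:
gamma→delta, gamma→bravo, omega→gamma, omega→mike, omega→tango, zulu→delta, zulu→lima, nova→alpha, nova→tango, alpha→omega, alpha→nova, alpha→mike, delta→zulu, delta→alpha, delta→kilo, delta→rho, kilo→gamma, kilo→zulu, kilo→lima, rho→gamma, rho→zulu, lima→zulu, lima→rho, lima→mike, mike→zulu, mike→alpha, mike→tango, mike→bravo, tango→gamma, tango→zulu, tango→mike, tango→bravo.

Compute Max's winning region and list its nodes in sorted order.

A0 = {bravo}
A1: add {gamma} — gamma (Max) has gamma→bravo.
A2: add {omega, rho} — omega (Max) has omega→gamma; rho (Max) has rho→gamma.
A3 = A2; e.g. zulu (Max) has no edge into A2. Fixed point.
Max's winning region = {bravo, gamma, omega, rho}.

bravo, gamma, omega, rho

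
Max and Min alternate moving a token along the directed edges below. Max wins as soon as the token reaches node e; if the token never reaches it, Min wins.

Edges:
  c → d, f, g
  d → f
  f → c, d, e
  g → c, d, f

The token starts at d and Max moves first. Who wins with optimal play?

Track states (vertex, player-to-move).
A0 = {(e,Max), (e,Min)}
A1: add {(f,Max)}.
A2: add {(d,Min)}.
A3: add {(c,Max), (g,Max)}.
A4 = A3; e.g. (c,Min) stays out. (d,Max) never enters ⇒ Min avoids the target.

Min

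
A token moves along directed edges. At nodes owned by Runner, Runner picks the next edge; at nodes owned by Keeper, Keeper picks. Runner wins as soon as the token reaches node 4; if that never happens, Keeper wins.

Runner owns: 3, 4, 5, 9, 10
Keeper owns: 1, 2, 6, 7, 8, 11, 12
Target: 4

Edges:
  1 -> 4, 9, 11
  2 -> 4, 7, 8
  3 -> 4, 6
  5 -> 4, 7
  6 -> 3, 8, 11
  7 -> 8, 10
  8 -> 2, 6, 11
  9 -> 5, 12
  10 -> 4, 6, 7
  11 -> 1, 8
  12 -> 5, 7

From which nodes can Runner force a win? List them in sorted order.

A0 = {4}
A1: add {3, 5, 10} — 3 (Runner) has 3→4; 5 (Runner) has 5→4; 10 (Runner) has 10→4.
A2: add {9} — 9 (Runner) has 9→5.
A3 = A2; e.g. 1 (Keeper) can still go to 11. Fixed point.
Runner's winning region = {3, 4, 5, 9, 10}.

3, 4, 5, 9, 10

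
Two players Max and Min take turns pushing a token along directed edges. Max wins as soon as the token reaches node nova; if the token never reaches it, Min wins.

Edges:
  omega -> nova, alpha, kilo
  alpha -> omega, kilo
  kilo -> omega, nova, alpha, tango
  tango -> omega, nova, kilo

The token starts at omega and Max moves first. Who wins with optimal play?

Max

Track states (vertex, player-to-move).
A0 = {(nova,Max), (nova,Min)}
A1: add {(omega,Max), (kilo,Max), (tango,Max)}.
(omega,Max) ∈ A1 ⇒ Max forces the target.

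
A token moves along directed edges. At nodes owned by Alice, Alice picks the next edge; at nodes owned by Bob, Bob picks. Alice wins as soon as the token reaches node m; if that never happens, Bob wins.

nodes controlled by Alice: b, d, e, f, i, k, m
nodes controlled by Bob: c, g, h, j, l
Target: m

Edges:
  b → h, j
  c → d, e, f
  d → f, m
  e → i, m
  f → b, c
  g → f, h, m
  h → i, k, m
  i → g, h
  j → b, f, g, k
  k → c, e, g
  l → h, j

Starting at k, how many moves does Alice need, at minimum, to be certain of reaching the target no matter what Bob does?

A0 = {m}
A1: add {d, e} — d (Alice) has d→m; e (Alice) has e→m.
A2: add {k} — k (Alice) has k→e.
A3 = A2; e.g. b (Alice) has no edge into A2. Fixed point.
k enters the attractor at level 2, so Alice can force the target in 2 moves from there.

2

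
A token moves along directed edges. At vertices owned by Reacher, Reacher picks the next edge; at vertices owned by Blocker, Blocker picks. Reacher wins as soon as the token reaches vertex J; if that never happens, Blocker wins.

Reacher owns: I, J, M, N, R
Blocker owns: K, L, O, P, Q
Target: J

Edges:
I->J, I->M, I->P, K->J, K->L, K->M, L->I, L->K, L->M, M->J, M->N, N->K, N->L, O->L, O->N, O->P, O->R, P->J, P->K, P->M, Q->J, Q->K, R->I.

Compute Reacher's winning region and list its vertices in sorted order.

I, J, M, R

A0 = {J}
A1: add {I, M} — I (Reacher) has I→J; M (Reacher) has M→J.
A2: add {R} — R (Reacher) has R→I.
A3 = A2; e.g. K (Blocker) can still go to L. Fixed point.
Reacher's winning region = {I, J, M, R}.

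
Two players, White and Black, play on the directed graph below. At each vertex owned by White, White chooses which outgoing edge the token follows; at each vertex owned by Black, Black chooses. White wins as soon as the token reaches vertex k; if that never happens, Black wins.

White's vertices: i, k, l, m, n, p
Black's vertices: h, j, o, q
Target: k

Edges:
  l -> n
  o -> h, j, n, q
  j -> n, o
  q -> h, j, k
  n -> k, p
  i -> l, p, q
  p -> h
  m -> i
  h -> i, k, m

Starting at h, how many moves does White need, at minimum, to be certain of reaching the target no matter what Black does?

A0 = {k}
A1: add {n} — n (White) has n→k.
A2: add {l} — l (White) has l→n.
A3: add {i} — i (White) has i→l.
A4: add {m} — m (White) has m→i.
A5: add {h} — h (Black): all of {i, k, m} already in.
h enters the attractor at level 5, so White can force the target in 5 moves from there.

5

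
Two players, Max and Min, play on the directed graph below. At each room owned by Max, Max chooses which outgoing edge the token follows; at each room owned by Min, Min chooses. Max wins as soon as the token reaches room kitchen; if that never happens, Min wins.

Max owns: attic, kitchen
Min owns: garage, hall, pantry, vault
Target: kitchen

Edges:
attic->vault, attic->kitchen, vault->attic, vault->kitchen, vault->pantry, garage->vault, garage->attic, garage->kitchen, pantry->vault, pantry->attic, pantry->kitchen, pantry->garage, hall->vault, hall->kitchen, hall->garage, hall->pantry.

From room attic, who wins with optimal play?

Max

A0 = {kitchen}
A1: add {attic} — attic (Max) has attic→kitchen.
A2 = A1; e.g. vault (Min) can still go to pantry. Fixed point.
attic ∈ A1, so Max can force the target.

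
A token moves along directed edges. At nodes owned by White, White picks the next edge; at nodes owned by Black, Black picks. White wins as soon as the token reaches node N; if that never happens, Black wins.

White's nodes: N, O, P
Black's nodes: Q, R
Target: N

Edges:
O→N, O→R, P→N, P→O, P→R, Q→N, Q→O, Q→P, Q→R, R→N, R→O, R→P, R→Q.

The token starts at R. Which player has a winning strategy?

Black

A0 = {N}
A1: add {O, P} — O (White) has O→N; P (White) has P→N.
A2 = A1; e.g. Q (Black) can still go to R. Fixed point.
R never enters the attractor, so Black can avoid the target forever.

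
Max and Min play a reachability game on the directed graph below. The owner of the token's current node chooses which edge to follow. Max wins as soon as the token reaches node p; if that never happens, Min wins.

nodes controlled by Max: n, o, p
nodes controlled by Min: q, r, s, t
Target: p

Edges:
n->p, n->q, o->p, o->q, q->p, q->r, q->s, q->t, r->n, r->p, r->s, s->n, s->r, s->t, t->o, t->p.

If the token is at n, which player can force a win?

A0 = {p}
A1: add {n, o} — n (Max) has n→p; o (Max) has o→p.
n ∈ A1, so Max can force the target.

Max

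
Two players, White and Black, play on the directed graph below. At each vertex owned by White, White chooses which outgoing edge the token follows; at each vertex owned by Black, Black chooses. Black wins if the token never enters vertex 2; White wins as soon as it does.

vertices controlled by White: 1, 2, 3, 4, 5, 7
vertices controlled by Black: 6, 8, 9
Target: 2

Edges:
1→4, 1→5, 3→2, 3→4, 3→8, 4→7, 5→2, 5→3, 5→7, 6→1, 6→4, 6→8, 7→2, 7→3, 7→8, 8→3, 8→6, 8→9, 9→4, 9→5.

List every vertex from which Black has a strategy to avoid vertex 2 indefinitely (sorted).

A0 = {2}
A1: add {3, 5, 7} — 3 (White) has 3→2; 5 (White) has 5→2; 7 (White) has 7→2.
A2: add {1, 4} — 1 (White) has 1→5; 4 (White) has 4→7.
A3: add {9} — 9 (Black): all of {4, 5} already in.
A4 = A3; e.g. 6 (Black) can still go to 8. Fixed point.
White's attractor = {1, 2, 3, 4, 5, 7, 9}; Black avoids the target exactly from the complement.

6, 8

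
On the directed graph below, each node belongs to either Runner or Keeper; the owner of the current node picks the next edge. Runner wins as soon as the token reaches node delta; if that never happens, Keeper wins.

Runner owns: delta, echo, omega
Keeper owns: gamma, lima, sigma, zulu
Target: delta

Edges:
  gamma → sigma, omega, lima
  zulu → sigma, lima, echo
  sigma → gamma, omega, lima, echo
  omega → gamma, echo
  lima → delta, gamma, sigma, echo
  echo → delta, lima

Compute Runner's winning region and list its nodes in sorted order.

A0 = {delta}
A1: add {echo} — echo (Runner) has echo→delta.
A2: add {omega} — omega (Runner) has omega→echo.
A3 = A2; e.g. gamma (Keeper) can still go to sigma. Fixed point.
Runner's winning region = {delta, echo, omega}.

delta, echo, omega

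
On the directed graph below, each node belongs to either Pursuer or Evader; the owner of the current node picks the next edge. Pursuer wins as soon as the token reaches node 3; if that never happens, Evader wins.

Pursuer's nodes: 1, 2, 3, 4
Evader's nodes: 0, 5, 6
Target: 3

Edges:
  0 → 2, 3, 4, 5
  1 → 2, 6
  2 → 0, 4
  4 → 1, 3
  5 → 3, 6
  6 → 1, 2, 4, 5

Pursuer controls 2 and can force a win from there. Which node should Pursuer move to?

A0 = {3}
A1: add {4} — 4 (Pursuer) has 4→3.
A2: add {2} — 2 (Pursuer) has 2→4.
A3: add {1} — 1 (Pursuer) has 1→2.
A4 = A3; e.g. 0 (Evader) can still go to 5. Fixed point.
From 2, successor 4 is in the attractor (rank 1); the other successor 0 is not.

4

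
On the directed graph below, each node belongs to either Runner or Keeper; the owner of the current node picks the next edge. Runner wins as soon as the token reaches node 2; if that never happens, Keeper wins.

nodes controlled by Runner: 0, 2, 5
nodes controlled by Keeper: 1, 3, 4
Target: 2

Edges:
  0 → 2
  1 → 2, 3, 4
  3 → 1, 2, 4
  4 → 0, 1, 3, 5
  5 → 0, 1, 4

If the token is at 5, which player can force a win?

A0 = {2}
A1: add {0} — 0 (Runner) has 0→2.
A2: add {5} — 5 (Runner) has 5→0.
A3 = A2; e.g. 1 (Keeper) can still go to 3. Fixed point.
5 ∈ A2, so Runner can force the target.

Runner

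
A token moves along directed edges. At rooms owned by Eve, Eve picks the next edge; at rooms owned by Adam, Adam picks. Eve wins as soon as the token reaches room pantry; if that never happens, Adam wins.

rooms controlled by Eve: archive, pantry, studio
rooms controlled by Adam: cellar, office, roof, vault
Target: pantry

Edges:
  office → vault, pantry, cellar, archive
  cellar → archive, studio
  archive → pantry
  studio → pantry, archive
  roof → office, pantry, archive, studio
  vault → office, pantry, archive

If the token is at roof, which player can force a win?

Adam

A0 = {pantry}
A1: add {archive, studio} — archive (Eve) has archive→pantry; studio (Eve) has studio→pantry.
A2: add {cellar} — cellar (Adam): all of {archive, studio} already in.
A3 = A2; e.g. office (Adam) can still go to vault. Fixed point.
roof never enters the attractor, so Adam can avoid the target forever.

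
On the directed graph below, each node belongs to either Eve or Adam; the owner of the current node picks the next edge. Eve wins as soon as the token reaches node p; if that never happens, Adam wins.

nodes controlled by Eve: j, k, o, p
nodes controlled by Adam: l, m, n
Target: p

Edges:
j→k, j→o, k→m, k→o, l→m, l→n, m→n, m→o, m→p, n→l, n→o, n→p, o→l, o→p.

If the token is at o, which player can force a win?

A0 = {p}
A1: add {o} — o (Eve) has o→p.
o ∈ A1, so Eve can force the target.

Eve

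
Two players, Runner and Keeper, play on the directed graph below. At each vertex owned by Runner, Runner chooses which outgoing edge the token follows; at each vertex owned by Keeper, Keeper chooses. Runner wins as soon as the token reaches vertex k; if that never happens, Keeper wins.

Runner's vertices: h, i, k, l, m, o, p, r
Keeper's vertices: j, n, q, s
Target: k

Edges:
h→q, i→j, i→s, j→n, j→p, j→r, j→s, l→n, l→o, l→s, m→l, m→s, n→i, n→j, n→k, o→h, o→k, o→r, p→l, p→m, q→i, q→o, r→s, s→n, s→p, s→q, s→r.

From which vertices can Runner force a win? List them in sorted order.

A0 = {k}
A1: add {o} — o (Runner) has o→k.
A2: add {l} — l (Runner) has l→o.
A3: add {m, p} — m (Runner) has m→l; p (Runner) has p→l.
A4 = A3; e.g. h (Runner) has no edge into A3. Fixed point.
Runner's winning region = {k, l, m, o, p}.

k, l, m, o, p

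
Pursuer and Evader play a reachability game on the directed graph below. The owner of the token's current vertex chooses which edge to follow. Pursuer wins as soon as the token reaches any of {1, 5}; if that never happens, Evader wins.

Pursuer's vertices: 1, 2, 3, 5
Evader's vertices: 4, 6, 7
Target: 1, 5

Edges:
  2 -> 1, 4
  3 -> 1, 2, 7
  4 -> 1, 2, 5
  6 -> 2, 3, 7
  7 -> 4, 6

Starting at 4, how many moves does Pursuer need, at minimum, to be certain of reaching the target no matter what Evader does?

2

A0 = {1, 5}
A1: add {2, 3} — 2 (Pursuer) has 2→1; 3 (Pursuer) has 3→1.
A2: add {4} — 4 (Evader): all of {1, 2, 5} already in.
A3 = A2; e.g. 6 (Evader) can still go to 7. Fixed point.
4 enters the attractor at level 2, so Pursuer can force the target in 2 moves from there.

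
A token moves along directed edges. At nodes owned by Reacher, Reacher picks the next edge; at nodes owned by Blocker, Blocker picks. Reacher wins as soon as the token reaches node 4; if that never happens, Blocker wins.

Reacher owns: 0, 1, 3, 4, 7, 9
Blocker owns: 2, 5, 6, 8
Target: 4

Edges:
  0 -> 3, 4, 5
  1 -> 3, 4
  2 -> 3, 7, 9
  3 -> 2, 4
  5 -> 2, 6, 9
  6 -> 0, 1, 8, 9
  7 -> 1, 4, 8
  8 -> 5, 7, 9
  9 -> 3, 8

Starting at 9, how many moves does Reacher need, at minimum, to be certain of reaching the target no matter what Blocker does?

A0 = {4}
A1: add {0, 1, 3, 7} — 0 (Reacher) has 0→4; 1 (Reacher) has 1→4; 3 (Reacher) has 3→4; 7 (Reacher) has 7→4.
A2: add {9} — 9 (Reacher) has 9→3.
9 enters the attractor at level 2, so Reacher can force the target in 2 moves from there.

2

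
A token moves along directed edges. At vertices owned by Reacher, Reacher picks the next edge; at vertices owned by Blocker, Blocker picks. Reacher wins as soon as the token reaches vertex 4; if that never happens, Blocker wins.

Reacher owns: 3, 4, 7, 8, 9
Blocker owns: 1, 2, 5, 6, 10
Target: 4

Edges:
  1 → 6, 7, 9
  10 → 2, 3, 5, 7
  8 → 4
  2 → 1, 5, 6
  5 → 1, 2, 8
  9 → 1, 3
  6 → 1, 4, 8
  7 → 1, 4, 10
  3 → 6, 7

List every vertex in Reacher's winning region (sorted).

3, 4, 7, 8, 9

A0 = {4}
A1: add {7, 8} — 7 (Reacher) has 7→4; 8 (Reacher) has 8→4.
A2: add {3} — 3 (Reacher) has 3→7.
A3: add {9} — 9 (Reacher) has 9→3.
A4 = A3; e.g. 1 (Blocker) can still go to 6. Fixed point.
Reacher's winning region = {3, 4, 7, 8, 9}.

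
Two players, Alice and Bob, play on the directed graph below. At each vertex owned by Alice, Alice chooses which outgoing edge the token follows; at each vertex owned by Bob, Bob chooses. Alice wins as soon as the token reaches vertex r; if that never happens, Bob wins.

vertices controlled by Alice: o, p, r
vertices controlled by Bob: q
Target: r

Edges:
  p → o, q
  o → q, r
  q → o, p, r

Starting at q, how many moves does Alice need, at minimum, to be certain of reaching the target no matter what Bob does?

A0 = {r}
A1: add {o} — o (Alice) has o→r.
A2: add {p} — p (Alice) has p→o.
A3: add {q} — q (Bob): all of {o, p, r} already in.
A3 = all vertices. Fixed point.
q enters the attractor at level 3, so Alice can force the target in 3 moves from there.

3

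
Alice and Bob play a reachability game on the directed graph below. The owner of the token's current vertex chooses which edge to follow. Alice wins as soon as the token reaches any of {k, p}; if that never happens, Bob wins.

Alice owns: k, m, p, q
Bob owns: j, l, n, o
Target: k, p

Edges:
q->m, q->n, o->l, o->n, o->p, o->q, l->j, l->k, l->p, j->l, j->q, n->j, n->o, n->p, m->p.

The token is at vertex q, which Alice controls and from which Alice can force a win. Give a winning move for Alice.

A0 = {k, p}
A1: add {m} — m (Alice) has m→p.
A2: add {q} — q (Alice) has q→m.
A3 = A2; e.g. j (Bob) can still go to l. Fixed point.
From q, successor m is in the attractor (rank 1); the other successor n is not.

m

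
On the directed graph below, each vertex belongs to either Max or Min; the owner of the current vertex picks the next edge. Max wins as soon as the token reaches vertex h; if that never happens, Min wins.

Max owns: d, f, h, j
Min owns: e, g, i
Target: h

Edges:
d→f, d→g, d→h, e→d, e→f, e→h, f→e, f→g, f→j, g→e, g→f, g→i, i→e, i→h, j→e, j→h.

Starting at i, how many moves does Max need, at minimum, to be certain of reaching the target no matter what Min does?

4

A0 = {h}
A1: add {d, j} — d (Max) has d→h; j (Max) has j→h.
A2: add {f} — f (Max) has f→j.
A3: add {e} — e (Min): all of {d, f, h} already in.
A4: add {i} — i (Min): all of {e, h} already in.
i enters the attractor at level 4, so Max can force the target in 4 moves from there.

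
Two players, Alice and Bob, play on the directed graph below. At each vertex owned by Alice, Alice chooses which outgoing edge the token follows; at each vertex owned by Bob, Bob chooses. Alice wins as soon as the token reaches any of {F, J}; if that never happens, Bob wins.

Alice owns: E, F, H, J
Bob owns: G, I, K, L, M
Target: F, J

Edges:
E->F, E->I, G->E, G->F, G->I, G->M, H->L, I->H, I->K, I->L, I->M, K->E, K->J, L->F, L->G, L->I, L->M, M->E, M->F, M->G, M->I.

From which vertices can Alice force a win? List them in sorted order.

E, F, J, K

A0 = {F, J}
A1: add {E} — E (Alice) has E→F.
A2: add {K} — K (Bob): all of {E, J} already in.
A3 = A2; e.g. G (Bob) can still go to I. Fixed point.
Alice's winning region = {E, F, J, K}.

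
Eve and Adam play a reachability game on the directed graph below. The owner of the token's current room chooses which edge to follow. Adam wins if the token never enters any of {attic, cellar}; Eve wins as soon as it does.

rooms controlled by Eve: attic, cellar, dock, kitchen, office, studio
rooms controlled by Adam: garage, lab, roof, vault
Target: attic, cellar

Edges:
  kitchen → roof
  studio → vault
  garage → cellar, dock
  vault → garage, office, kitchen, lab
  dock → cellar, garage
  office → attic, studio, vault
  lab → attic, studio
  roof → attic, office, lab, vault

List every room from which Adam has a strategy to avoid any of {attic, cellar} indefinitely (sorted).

kitchen, lab, roof, studio, vault

A0 = {attic, cellar}
A1: add {dock, office} — office (Eve) has office→attic; dock (Eve) has dock→cellar.
A2: add {garage} — garage (Adam): all of {cellar, dock} already in.
A3 = A2; e.g. roof (Adam) can still go to lab. Fixed point.
Eve's attractor = {attic, cellar, dock, garage, office}; Adam avoids the target exactly from the complement.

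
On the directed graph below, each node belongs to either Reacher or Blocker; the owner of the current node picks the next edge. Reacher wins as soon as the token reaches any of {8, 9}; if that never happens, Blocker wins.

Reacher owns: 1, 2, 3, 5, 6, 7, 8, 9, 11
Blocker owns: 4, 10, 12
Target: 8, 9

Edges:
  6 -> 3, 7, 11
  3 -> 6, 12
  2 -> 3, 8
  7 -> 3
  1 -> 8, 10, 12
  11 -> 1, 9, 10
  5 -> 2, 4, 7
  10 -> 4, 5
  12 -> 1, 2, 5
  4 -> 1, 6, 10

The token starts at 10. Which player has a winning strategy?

Blocker

A0 = {8, 9}
A1: add {1, 2, 11} — 1 (Reacher) has 1→8; 2 (Reacher) has 2→8; 11 (Reacher) has 11→9.
A2: add {5, 6} — 5 (Reacher) has 5→2; 6 (Reacher) has 6→11.
A3: add {3, 12} — 3 (Reacher) has 3→6; 12 (Blocker): all of {1, 2, 5} already in.
A4: add {7} — 7 (Reacher) has 7→3.
A5 = A4; e.g. 4 (Blocker) can still go to 10. Fixed point.
10 never enters the attractor, so Blocker can avoid the target forever.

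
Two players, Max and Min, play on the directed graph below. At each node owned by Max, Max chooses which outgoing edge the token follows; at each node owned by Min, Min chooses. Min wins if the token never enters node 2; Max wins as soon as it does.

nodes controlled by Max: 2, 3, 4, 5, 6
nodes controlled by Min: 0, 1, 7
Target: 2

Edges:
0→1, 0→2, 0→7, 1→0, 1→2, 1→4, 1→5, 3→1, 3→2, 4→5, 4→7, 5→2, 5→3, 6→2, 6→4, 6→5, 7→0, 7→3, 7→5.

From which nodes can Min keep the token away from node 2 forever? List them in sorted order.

A0 = {2}
A1: add {3, 5, 6} — 3 (Max) has 3→2; 5 (Max) has 5→2; 6 (Max) has 6→2.
A2: add {4} — 4 (Max) has 4→5.
A3 = A2; e.g. 0 (Min) can still go to 1. Fixed point.
Max's attractor = {2, 3, 4, 5, 6}; Min avoids the target exactly from the complement.

0, 1, 7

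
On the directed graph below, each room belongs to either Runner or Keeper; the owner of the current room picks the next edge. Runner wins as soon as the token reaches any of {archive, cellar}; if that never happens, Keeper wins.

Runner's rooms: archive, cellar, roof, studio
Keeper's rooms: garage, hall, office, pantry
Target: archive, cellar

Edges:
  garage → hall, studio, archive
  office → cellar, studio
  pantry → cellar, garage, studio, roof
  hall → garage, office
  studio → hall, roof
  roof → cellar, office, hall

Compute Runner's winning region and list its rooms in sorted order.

A0 = {archive, cellar}
A1: add {roof} — roof (Runner) has roof→cellar.
A2: add {studio} — studio (Runner) has studio→roof.
A3: add {office} — office (Keeper): all of {cellar, studio} already in.
A4 = A3; e.g. garage (Keeper) can still go to hall. Fixed point.
Runner's winning region = {archive, cellar, office, roof, studio}.

archive, cellar, office, roof, studio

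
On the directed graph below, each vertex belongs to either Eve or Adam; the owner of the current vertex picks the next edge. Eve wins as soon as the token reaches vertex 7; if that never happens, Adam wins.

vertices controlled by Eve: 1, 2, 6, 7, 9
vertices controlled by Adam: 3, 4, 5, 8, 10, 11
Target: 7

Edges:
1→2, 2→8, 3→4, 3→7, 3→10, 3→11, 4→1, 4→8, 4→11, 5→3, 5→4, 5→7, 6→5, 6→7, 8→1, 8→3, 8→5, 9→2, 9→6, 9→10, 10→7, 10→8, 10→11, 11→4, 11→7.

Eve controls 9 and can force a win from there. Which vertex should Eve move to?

6

A0 = {7}
A1: add {6} — 6 (Eve) has 6→7.
A2: add {9} — 9 (Eve) has 9→6.
A3 = A2; e.g. 1 (Eve) has no edge into A2. Fixed point.
From 9, successor 6 is in the attractor (rank 1); the other successors 2, 10 are not.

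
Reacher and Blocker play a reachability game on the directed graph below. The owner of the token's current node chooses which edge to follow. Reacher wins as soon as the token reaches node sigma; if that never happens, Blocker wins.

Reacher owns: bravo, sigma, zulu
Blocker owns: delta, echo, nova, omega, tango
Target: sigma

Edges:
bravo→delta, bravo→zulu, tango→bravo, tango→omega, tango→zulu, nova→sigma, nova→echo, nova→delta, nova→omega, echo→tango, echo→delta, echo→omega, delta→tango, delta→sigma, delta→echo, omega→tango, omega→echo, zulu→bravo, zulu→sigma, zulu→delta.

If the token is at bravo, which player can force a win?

Reacher

A0 = {sigma}
A1: add {zulu} — zulu (Reacher) has zulu→sigma.
A2: add {bravo} — bravo (Reacher) has bravo→zulu.
A3 = A2; e.g. tango (Blocker) can still go to omega. Fixed point.
bravo ∈ A2, so Reacher can force the target.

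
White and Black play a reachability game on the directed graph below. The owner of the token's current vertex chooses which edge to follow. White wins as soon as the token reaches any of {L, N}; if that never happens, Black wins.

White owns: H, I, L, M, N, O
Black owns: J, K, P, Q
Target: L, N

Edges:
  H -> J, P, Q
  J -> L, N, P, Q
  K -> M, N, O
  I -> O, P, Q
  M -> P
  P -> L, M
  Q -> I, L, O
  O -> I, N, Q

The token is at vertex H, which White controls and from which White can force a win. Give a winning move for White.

A0 = {L, N}
A1: add {O} — O (White) has O→N.
A2: add {I} — I (White) has I→O.
A3: add {Q} — Q (Black): all of {I, L, O} already in.
A4: add {H} — H (White) has H→Q.
A5 = A4; e.g. J (Black) can still go to P. Fixed point.
From H, successor Q is in the attractor (rank 3); the other successors J, P are not.

Q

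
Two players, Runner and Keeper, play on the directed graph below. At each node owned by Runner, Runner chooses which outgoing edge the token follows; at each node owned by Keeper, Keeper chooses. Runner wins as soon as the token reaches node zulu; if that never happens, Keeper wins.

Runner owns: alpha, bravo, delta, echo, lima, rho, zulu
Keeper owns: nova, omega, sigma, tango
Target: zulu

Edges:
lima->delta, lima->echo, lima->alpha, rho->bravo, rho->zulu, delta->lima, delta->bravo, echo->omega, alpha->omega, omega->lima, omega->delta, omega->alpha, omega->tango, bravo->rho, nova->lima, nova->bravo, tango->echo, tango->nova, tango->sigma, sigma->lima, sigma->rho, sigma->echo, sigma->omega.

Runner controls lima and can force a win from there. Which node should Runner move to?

A0 = {zulu}
A1: add {rho} — rho (Runner) has rho→zulu.
A2: add {bravo} — bravo (Runner) has bravo→rho.
A3: add {delta} — delta (Runner) has delta→bravo.
A4: add {lima} — lima (Runner) has lima→delta.
A5: add {nova} — nova (Keeper): all of {lima, bravo} already in.
A6 = A5; e.g. echo (Runner) has no edge into A5. Fixed point.
From lima, successor delta is in the attractor (rank 3); the other successors alpha, echo are not.

delta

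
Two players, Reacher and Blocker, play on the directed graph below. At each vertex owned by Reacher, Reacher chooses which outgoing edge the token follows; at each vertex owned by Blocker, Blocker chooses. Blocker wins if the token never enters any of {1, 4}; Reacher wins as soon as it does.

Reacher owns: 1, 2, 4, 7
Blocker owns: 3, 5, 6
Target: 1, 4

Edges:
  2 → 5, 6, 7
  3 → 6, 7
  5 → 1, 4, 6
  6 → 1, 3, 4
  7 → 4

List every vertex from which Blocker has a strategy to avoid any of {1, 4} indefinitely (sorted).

3, 5, 6

A0 = {1, 4}
A1: add {7} — 7 (Reacher) has 7→4.
A2: add {2} — 2 (Reacher) has 2→7.
A3 = A2; e.g. 3 (Blocker) can still go to 6. Fixed point.
Reacher's attractor = {1, 2, 4, 7}; Blocker avoids the target exactly from the complement.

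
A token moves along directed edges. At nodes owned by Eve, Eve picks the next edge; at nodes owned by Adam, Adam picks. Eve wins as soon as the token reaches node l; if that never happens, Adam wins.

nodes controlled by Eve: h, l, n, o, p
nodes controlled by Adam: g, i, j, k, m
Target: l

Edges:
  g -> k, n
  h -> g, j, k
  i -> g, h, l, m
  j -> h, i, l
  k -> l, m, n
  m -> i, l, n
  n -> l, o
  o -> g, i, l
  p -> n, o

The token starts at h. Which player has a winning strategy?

Adam

A0 = {l}
A1: add {n, o} — n (Eve) has n→l; o (Eve) has o→l.
A2: add {p} — p (Eve) has p→n.
A3 = A2; e.g. g (Adam) can still go to k. Fixed point.
h never enters the attractor, so Adam can avoid the target forever.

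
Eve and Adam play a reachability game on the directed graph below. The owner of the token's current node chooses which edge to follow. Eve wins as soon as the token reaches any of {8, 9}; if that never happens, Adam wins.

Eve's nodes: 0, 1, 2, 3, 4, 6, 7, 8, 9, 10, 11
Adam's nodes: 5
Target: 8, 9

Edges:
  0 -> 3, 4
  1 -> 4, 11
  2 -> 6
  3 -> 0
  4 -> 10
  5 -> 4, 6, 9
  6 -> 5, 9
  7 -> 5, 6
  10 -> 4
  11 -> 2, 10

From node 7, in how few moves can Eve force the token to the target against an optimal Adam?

2

A0 = {8, 9}
A1: add {6} — 6 (Eve) has 6→9.
A2: add {2, 7} — 2 (Eve) has 2→6; 7 (Eve) has 7→6.
7 enters the attractor at level 2, so Eve can force the target in 2 moves from there.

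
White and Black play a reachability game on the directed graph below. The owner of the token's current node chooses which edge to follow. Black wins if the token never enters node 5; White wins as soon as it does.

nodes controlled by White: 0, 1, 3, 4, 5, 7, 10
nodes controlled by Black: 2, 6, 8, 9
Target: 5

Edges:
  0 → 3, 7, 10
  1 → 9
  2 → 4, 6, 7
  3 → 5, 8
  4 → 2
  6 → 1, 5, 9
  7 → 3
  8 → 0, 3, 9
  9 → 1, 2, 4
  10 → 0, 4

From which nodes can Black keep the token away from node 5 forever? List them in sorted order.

1, 2, 4, 6, 8, 9

A0 = {5}
A1: add {3} — 3 (White) has 3→5.
A2: add {0, 7} — 0 (White) has 0→3; 7 (White) has 7→3.
A3: add {10} — 10 (White) has 10→0.
A4 = A3; e.g. 1 (White) has no edge into A3. Fixed point.
White's attractor = {0, 3, 5, 7, 10}; Black avoids the target exactly from the complement.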